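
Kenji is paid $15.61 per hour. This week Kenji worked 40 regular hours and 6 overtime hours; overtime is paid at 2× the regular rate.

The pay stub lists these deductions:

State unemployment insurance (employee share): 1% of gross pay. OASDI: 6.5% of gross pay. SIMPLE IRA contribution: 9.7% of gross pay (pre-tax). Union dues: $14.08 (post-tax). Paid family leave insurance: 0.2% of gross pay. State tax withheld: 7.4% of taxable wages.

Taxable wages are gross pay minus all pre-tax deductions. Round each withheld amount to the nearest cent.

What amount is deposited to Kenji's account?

Regular pay: 40 × $15.61 = $624.40
Overtime pay: 6 × $15.61 × 2 = $187.32
Gross pay = $624.40 + $187.32 = $811.72
SIMPLE IRA contribution: $811.72 × 0.097 = $78.74
Taxable wages = $811.72 − $78.74 = $732.98
State tax withheld: $732.98 × 0.074 = $54.24
OASDI: $811.72 × 0.065 = $52.76
Paid family leave insurance: $811.72 × 0.002 = $1.62
State unemployment insurance (employee share): $811.72 × 0.01 = $8.12
Union dues: $14.08
Total deductions = $78.74 + $54.24 + $52.76 + $1.62 + $8.12 + $14.08 = $209.56
Net pay = $811.72 − $209.56 = $602.16

$602.16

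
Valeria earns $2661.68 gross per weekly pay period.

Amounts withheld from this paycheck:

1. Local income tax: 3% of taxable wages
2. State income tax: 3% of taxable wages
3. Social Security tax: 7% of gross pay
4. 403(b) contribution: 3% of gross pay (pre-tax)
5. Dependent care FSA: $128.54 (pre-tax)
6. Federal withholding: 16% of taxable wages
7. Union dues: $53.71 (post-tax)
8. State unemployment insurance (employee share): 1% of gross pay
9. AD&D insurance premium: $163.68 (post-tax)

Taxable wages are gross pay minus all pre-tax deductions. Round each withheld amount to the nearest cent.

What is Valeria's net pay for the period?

$1483.23

403(b) contribution: $2661.68 × 0.03 = $79.85
Dependent care FSA: $128.54
Pre-tax total = $79.85 + $128.54 = $208.39
Taxable wages = $2661.68 − $208.39 = $2453.29
Federal withholding: $2453.29 × 0.16 = $392.53
State income tax: $2453.29 × 0.03 = $73.60
Local income tax: $2453.29 × 0.03 = $73.60
Social Security tax: $2661.68 × 0.07 = $186.32
State unemployment insurance (employee share): $2661.68 × 0.01 = $26.62
Union dues: $53.71
AD&D insurance premium: $163.68
Total deductions = $79.85 + $128.54 + $392.53 + $73.60 + $73.60 + $186.32 + $26.62 + $53.71 + $163.68 = $1178.45
Net pay = $2661.68 − $1178.45 = $1483.23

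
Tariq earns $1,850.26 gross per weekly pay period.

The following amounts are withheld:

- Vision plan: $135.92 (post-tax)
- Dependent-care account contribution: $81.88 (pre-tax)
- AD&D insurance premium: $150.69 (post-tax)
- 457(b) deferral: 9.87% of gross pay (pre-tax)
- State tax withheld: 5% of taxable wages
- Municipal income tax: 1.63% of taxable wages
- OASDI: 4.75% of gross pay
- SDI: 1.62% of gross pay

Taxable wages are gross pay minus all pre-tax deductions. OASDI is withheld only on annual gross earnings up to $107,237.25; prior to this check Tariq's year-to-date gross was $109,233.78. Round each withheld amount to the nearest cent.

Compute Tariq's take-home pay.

$1,164.04

457(b) deferral: $1,850.26 × 0.0987 = $182.62
Dependent-care account contribution: $81.88
Pre-tax total = $182.62 + $81.88 = $264.50
Taxable wages = $1,850.26 − $264.50 = $1,585.76
State tax withheld: $1,585.76 × 0.05 = $79.29
Municipal income tax: $1,585.76 × 0.0163 = $25.85
OASDI: annual cap $107,237.25 already reached (YTD $109,233.78), so $0.00
SDI: $1,850.26 × 0.0162 = $29.97
AD&D insurance premium: $150.69
Vision plan: $135.92
Total deductions = $182.62 + $81.88 + $79.29 + $25.85 + $0.00 + $29.97 + $150.69 + $135.92 = $686.22
Net pay = $1,850.26 − $686.22 = $1,164.04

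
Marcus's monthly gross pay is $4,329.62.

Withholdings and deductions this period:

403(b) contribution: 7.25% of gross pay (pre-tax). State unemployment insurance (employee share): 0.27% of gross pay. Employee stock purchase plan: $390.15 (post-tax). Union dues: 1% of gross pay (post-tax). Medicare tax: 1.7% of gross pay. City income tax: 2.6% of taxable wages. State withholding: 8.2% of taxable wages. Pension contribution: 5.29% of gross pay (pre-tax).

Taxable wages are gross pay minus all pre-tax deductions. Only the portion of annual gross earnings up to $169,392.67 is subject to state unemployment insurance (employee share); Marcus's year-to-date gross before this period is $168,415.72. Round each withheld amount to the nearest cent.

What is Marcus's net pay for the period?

Pension contribution: $4,329.62 × 0.0529 = $229.04
403(b) contribution: $4,329.62 × 0.0725 = $313.90
Pre-tax total = $229.04 + $313.90 = $542.94
Taxable wages = $4,329.62 − $542.94 = $3,786.68
City income tax: $3,786.68 × 0.026 = $98.45
State withholding: $3,786.68 × 0.082 = $310.51
State unemployment insurance (employee share): only $169,392.67 − $168,415.72 = $976.95 of this check is subject → $976.95 × 0.0027 = $2.64
Medicare tax: $4,329.62 × 0.017 = $73.60
Union dues: $4,329.62 × 0.01 = $43.30
Employee stock purchase plan: $390.15
Total deductions = $229.04 + $313.90 + $98.45 + $310.51 + $2.64 + $73.60 + $43.30 + $390.15 = $1,461.59
Net pay = $4,329.62 − $1,461.59 = $2,868.03

$2,868.03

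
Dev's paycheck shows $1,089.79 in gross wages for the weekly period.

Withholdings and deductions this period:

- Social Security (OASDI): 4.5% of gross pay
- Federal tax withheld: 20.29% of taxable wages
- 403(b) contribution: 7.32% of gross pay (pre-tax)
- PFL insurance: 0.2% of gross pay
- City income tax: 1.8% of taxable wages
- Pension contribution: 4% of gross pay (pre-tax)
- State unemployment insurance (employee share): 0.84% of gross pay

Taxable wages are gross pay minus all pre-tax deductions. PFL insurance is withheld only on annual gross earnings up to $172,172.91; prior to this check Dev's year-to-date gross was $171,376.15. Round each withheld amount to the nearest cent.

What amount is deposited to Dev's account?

$693.16

Pension contribution: $1,089.79 × 0.04 = $43.59
403(b) contribution: $1,089.79 × 0.0732 = $79.77
Pre-tax total = $43.59 + $79.77 = $123.36
Taxable wages = $1,089.79 − $123.36 = $966.43
Federal tax withheld: $966.43 × 0.2029 = $196.09
City income tax: $966.43 × 0.018 = $17.40
Social Security (OASDI): $1,089.79 × 0.045 = $49.04
State unemployment insurance (employee share): $1,089.79 × 0.0084 = $9.15
PFL insurance: only $172,172.91 − $171,376.15 = $796.76 of this check is subject → $796.76 × 0.002 = $1.59
Total deductions = $43.59 + $79.77 + $196.09 + $17.40 + $49.04 + $9.15 + $1.59 = $396.63
Net pay = $1,089.79 − $396.63 = $693.16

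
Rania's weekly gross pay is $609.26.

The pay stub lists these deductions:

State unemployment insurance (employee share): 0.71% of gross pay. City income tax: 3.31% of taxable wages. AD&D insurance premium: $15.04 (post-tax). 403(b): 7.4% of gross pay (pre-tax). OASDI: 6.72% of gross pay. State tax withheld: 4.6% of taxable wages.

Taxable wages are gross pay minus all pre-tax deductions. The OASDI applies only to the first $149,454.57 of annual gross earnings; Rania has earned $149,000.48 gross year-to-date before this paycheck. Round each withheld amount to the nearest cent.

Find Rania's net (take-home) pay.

$469.67

403(b): $609.26 × 0.074 = $45.09
Taxable wages = $609.26 − $45.09 = $564.17
City income tax: $564.17 × 0.0331 = $18.67
State tax withheld: $564.17 × 0.046 = $25.95
OASDI: only $149,454.57 − $149,000.48 = $454.09 of this check is subject → $454.09 × 0.0672 = $30.51
State unemployment insurance (employee share): $609.26 × 0.0071 = $4.33
AD&D insurance premium: $15.04
Total deductions = $45.09 + $18.67 + $25.95 + $30.51 + $4.33 + $15.04 = $139.59
Net pay = $609.26 − $139.59 = $469.67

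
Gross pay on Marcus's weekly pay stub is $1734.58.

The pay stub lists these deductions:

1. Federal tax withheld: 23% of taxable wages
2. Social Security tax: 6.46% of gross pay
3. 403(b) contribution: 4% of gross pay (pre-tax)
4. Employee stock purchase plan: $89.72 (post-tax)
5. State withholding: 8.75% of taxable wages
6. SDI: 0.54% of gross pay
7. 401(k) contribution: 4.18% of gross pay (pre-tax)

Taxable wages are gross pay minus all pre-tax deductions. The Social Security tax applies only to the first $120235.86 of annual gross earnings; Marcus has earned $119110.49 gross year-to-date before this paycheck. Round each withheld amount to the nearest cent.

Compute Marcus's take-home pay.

403(b) contribution: $1734.58 × 0.04 = $69.38
401(k) contribution: $1734.58 × 0.0418 = $72.51
Pre-tax total = $69.38 + $72.51 = $141.89
Taxable wages = $1734.58 − $141.89 = $1592.69
State withholding: $1592.69 × 0.0875 = $139.36
Federal tax withheld: $1592.69 × 0.23 = $366.32
SDI: $1734.58 × 0.0054 = $9.37
Social Security tax: only $120235.86 − $119110.49 = $1125.37 of this check is subject → $1125.37 × 0.0646 = $72.70
Employee stock purchase plan: $89.72
Total deductions = $69.38 + $72.51 + $139.36 + $366.32 + $9.37 + $72.70 + $89.72 = $819.36
Net pay = $1734.58 − $819.36 = $915.22

$915.22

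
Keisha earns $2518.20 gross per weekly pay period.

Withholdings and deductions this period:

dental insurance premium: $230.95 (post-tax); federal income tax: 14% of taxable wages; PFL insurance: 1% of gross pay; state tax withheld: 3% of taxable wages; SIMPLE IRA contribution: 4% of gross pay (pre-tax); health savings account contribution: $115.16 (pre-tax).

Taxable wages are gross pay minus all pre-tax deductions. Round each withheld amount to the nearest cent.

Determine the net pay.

SIMPLE IRA contribution: $2518.20 × 0.04 = $100.73
Health savings account contribution: $115.16
Pre-tax total = $100.73 + $115.16 = $215.89
Taxable wages = $2518.20 − $215.89 = $2302.31
Federal income tax: $2302.31 × 0.14 = $322.32
State tax withheld: $2302.31 × 0.03 = $69.07
PFL insurance: $2518.20 × 0.01 = $25.18
Dental insurance premium: $230.95
Total deductions = $100.73 + $115.16 + $322.32 + $69.07 + $25.18 + $230.95 = $863.41
Net pay = $2518.20 − $863.41 = $1654.79

$1654.79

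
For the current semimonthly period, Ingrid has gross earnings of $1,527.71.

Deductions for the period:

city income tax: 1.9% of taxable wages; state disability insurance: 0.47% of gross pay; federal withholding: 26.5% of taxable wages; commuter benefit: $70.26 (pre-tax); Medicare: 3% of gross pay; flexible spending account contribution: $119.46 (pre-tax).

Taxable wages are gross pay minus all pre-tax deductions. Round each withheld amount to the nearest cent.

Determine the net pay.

$904.99

Commuter benefit: $70.26
Flexible spending account contribution: $119.46
Pre-tax total = $70.26 + $119.46 = $189.72
Taxable wages = $1,527.71 − $189.72 = $1,337.99
City income tax: $1,337.99 × 0.019 = $25.42
Federal withholding: $1,337.99 × 0.265 = $354.57
State disability insurance: $1,527.71 × 0.0047 = $7.18
Medicare: $1,527.71 × 0.03 = $45.83
Total deductions = $70.26 + $119.46 + $25.42 + $354.57 + $7.18 + $45.83 = $622.72
Net pay = $1,527.71 − $622.72 = $904.99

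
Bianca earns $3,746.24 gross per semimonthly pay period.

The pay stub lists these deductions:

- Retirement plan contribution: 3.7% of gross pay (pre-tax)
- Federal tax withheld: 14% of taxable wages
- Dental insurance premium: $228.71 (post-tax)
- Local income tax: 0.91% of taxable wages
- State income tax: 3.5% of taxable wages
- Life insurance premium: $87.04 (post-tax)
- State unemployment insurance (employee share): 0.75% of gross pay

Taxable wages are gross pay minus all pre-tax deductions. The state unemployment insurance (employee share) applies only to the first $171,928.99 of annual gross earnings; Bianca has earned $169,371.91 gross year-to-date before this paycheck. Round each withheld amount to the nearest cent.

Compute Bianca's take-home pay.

$2,608.53

Retirement plan contribution: $3,746.24 × 0.037 = $138.61
Taxable wages = $3,746.24 − $138.61 = $3,607.63
State income tax: $3,607.63 × 0.035 = $126.27
Federal tax withheld: $3,607.63 × 0.14 = $505.07
Local income tax: $3,607.63 × 0.0091 = $32.83
State unemployment insurance (employee share): only $171,928.99 − $169,371.91 = $2,557.08 of this check is subject → $2,557.08 × 0.0075 = $19.18
Life insurance premium: $87.04
Dental insurance premium: $228.71
Total deductions = $138.61 + $126.27 + $505.07 + $32.83 + $19.18 + $87.04 + $228.71 = $1,137.71
Net pay = $3,746.24 − $1,137.71 = $2,608.53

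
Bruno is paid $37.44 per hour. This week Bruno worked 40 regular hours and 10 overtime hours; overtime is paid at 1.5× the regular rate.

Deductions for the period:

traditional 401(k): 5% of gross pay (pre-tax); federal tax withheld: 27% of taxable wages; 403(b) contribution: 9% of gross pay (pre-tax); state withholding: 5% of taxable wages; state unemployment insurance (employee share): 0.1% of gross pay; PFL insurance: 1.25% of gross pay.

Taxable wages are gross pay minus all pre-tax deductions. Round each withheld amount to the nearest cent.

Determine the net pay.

$1,176.41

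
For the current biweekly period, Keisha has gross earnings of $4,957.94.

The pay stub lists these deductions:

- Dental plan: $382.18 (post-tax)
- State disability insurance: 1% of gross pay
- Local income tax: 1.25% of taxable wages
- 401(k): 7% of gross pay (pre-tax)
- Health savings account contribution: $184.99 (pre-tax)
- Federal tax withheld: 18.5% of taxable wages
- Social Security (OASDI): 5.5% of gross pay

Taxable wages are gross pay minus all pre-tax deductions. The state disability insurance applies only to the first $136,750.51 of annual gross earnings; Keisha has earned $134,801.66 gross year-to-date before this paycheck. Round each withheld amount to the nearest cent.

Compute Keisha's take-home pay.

Health savings account contribution: $184.99
401(k): $4,957.94 × 0.07 = $347.06
Pre-tax total = $184.99 + $347.06 = $532.05
Taxable wages = $4,957.94 − $532.05 = $4,425.89
Local income tax: $4,425.89 × 0.0125 = $55.32
Federal tax withheld: $4,425.89 × 0.185 = $818.79
State disability insurance: only $136,750.51 − $134,801.66 = $1,948.85 of this check is subject → $1,948.85 × 0.01 = $19.49
Social Security (OASDI): $4,957.94 × 0.055 = $272.69
Dental plan: $382.18
Total deductions = $184.99 + $347.06 + $55.32 + $818.79 + $19.49 + $272.69 + $382.18 = $2,080.52
Net pay = $4,957.94 − $2,080.52 = $2,877.42

$2,877.42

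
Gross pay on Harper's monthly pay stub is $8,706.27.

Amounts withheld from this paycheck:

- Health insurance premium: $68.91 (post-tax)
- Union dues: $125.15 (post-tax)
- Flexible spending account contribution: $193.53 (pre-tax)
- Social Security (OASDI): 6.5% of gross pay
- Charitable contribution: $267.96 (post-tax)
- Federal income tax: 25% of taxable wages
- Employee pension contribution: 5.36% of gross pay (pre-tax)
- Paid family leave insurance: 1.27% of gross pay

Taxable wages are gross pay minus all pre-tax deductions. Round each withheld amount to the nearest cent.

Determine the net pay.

Employee pension contribution: $8,706.27 × 0.0536 = $466.66
Flexible spending account contribution: $193.53
Pre-tax total = $466.66 + $193.53 = $660.19
Taxable wages = $8,706.27 − $660.19 = $8,046.08
Federal income tax: $8,046.08 × 0.25 = $2,011.52
Paid family leave insurance: $8,706.27 × 0.0127 = $110.57
Social Security (OASDI): $8,706.27 × 0.065 = $565.91
Charitable contribution: $267.96
Union dues: $125.15
Health insurance premium: $68.91
Total deductions = $466.66 + $193.53 + $2,011.52 + $110.57 + $565.91 + $267.96 + $125.15 + $68.91 = $3,810.21
Net pay = $8,706.27 − $3,810.21 = $4,896.06

$4,896.06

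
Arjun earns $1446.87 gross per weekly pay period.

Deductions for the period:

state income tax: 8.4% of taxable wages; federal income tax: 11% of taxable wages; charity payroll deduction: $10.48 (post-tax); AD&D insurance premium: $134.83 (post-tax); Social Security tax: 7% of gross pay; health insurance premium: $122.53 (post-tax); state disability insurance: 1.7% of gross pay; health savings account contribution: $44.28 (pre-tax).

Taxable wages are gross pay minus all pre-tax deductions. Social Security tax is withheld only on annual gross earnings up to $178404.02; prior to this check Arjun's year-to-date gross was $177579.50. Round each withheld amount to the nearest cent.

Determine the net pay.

Health savings account contribution: $44.28
Taxable wages = $1446.87 − $44.28 = $1402.59
Federal income tax: $1402.59 × 0.11 = $154.28
State income tax: $1402.59 × 0.084 = $117.82
Social Security tax: only $178404.02 − $177579.50 = $824.52 of this check is subject → $824.52 × 0.07 = $57.72
State disability insurance: $1446.87 × 0.017 = $24.60
AD&D insurance premium: $134.83
Health insurance premium: $122.53
Charity payroll deduction: $10.48
Total deductions = $44.28 + $154.28 + $117.82 + $57.72 + $24.60 + $134.83 + $122.53 + $10.48 = $666.54
Net pay = $1446.87 − $666.54 = $780.33

$780.33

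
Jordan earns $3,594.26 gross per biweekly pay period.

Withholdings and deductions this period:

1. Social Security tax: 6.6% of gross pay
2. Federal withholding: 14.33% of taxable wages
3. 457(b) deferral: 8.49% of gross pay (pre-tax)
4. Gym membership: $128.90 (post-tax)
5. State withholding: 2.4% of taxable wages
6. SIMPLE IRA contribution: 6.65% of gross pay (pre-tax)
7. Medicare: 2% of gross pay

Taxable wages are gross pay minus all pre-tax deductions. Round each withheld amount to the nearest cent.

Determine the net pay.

$2,101.80

457(b) deferral: $3,594.26 × 0.0849 = $305.15
SIMPLE IRA contribution: $3,594.26 × 0.0665 = $239.02
Pre-tax total = $305.15 + $239.02 = $544.17
Taxable wages = $3,594.26 − $544.17 = $3,050.09
State withholding: $3,050.09 × 0.024 = $73.20
Federal withholding: $3,050.09 × 0.1433 = $437.08
Medicare: $3,594.26 × 0.02 = $71.89
Social Security tax: $3,594.26 × 0.066 = $237.22
Gym membership: $128.90
Total deductions = $305.15 + $239.02 + $73.20 + $437.08 + $71.89 + $237.22 + $128.90 = $1,492.46
Net pay = $3,594.26 − $1,492.46 = $2,101.80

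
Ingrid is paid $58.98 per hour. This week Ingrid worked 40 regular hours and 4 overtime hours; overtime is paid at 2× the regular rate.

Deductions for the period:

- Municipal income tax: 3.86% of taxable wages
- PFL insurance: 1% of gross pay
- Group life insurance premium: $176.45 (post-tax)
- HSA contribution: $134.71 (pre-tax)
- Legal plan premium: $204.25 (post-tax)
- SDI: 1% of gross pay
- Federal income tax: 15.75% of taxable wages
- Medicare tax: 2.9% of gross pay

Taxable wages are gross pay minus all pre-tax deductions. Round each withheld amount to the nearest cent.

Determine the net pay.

$1648.16

Regular pay: 40 × $58.98 = $2359.20
Overtime pay: 4 × $58.98 × 2 = $471.84
Gross pay = $2359.20 + $471.84 = $2831.04
HSA contribution: $134.71
Taxable wages = $2831.04 − $134.71 = $2696.33
Municipal income tax: $2696.33 × 0.0386 = $104.08
Federal income tax: $2696.33 × 0.1575 = $424.67
SDI: $2831.04 × 0.01 = $28.31
PFL insurance: $2831.04 × 0.01 = $28.31
Medicare tax: $2831.04 × 0.029 = $82.10
Group life insurance premium: $176.45
Legal plan premium: $204.25
Total deductions = $134.71 + $104.08 + $424.67 + $28.31 + $28.31 + $82.10 + $176.45 + $204.25 = $1182.88
Net pay = $2831.04 − $1182.88 = $1648.16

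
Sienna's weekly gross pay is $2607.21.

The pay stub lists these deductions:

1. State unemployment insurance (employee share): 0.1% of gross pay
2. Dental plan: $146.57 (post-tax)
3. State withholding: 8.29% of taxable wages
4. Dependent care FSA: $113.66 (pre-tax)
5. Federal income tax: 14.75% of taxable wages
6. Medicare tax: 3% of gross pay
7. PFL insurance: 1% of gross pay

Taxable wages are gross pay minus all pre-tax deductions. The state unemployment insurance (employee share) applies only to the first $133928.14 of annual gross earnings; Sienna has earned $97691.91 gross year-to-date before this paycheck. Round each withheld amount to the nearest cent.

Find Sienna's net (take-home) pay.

Dependent care FSA: $113.66
Taxable wages = $2607.21 − $113.66 = $2493.55
Federal income tax: $2493.55 × 0.1475 = $367.80
State withholding: $2493.55 × 0.0829 = $206.72
State unemployment insurance (employee share): cap not yet reached, full $2607.21 is subject → $2607.21 × 0.001 = $2.61
PFL insurance: $2607.21 × 0.01 = $26.07
Medicare tax: $2607.21 × 0.03 = $78.22
Dental plan: $146.57
Total deductions = $113.66 + $367.80 + $206.72 + $2.61 + $26.07 + $78.22 + $146.57 = $941.65
Net pay = $2607.21 − $941.65 = $1665.56

$1665.56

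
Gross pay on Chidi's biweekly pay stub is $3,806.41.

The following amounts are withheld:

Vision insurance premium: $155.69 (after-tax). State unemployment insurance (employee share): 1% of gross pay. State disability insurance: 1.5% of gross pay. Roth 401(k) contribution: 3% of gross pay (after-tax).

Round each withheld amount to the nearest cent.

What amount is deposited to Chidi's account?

State unemployment insurance (employee share): $3,806.41 × 0.01 = $38.06
State disability insurance: $3,806.41 × 0.015 = $57.10
Vision insurance premium: $155.69
Roth 401(k) contribution: $3,806.41 × 0.03 = $114.19
Total deductions = $38.06 + $57.10 + $155.69 + $114.19 = $365.04
Net pay = $3,806.41 − $365.04 = $3,441.37

$3,441.37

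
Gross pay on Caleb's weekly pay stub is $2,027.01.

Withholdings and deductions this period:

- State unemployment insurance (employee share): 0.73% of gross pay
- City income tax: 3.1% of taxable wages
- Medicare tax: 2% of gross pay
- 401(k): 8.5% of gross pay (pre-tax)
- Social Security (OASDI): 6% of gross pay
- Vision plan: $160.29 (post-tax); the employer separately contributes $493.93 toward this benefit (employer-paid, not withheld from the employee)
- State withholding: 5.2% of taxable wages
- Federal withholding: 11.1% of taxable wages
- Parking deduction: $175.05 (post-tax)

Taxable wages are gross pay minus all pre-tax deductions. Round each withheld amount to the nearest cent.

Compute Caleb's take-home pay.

$982.60

401(k): $2,027.01 × 0.085 = $172.30
Taxable wages = $2,027.01 − $172.30 = $1,854.71
Federal withholding: $1,854.71 × 0.111 = $205.87
State withholding: $1,854.71 × 0.052 = $96.44
City income tax: $1,854.71 × 0.031 = $57.50
Social Security (OASDI): $2,027.01 × 0.06 = $121.62
Medicare tax: $2,027.01 × 0.02 = $40.54
State unemployment insurance (employee share): $2,027.01 × 0.0073 = $14.80
Parking deduction: $175.05
Vision plan: $160.29
(Employer's $493.93 toward vision plan is not withheld from the employee.)
Total deductions = $172.30 + $205.87 + $96.44 + $57.50 + $121.62 + $40.54 + $14.80 + $175.05 + $160.29 = $1,044.41
Net pay = $2,027.01 − $1,044.41 = $982.60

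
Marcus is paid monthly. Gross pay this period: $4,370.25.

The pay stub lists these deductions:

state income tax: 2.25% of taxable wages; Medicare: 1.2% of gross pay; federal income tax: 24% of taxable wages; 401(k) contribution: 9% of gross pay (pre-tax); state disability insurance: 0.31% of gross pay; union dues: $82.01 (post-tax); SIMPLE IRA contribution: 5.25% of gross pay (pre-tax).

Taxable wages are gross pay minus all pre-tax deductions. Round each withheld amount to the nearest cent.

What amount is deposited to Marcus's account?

$2,615.77

401(k) contribution: $4,370.25 × 0.09 = $393.32
SIMPLE IRA contribution: $4,370.25 × 0.0525 = $229.44
Pre-tax total = $393.32 + $229.44 = $622.76
Taxable wages = $4,370.25 − $622.76 = $3,747.49
Federal income tax: $3,747.49 × 0.24 = $899.40
State income tax: $3,747.49 × 0.0225 = $84.32
Medicare: $4,370.25 × 0.012 = $52.44
State disability insurance: $4,370.25 × 0.0031 = $13.55
Union dues: $82.01
Total deductions = $393.32 + $229.44 + $899.40 + $84.32 + $52.44 + $13.55 + $82.01 = $1,754.48
Net pay = $4,370.25 − $1,754.48 = $2,615.77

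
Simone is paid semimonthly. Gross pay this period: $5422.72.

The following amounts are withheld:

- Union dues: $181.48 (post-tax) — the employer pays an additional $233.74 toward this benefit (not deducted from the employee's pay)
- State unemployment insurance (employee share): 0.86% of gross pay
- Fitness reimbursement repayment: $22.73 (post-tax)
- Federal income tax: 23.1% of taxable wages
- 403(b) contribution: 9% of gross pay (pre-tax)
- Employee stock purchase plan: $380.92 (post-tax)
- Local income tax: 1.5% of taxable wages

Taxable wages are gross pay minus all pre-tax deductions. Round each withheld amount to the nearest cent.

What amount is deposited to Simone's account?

$3088.98

403(b) contribution: $5422.72 × 0.09 = $488.04
Taxable wages = $5422.72 − $488.04 = $4934.68
Federal income tax: $4934.68 × 0.231 = $1139.91
Local income tax: $4934.68 × 0.015 = $74.02
State unemployment insurance (employee share): $5422.72 × 0.0086 = $46.64
Employee stock purchase plan: $380.92
Union dues: $181.48
Fitness reimbursement repayment: $22.73
(Employer's $233.74 toward union dues is not withheld from the employee.)
Total deductions = $488.04 + $1139.91 + $74.02 + $46.64 + $380.92 + $181.48 + $22.73 = $2333.74
Net pay = $5422.72 − $2333.74 = $3088.98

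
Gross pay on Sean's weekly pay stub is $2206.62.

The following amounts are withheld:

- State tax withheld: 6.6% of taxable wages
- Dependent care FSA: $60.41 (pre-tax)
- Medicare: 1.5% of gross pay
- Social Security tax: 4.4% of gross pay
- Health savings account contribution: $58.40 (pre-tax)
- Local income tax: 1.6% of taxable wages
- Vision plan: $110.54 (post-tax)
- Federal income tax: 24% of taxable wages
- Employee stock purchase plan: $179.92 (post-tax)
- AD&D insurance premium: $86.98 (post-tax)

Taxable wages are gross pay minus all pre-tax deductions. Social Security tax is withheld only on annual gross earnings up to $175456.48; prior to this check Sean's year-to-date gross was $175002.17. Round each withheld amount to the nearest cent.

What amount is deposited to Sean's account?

$985.01

Health savings account contribution: $58.40
Dependent care FSA: $60.41
Pre-tax total = $58.40 + $60.41 = $118.81
Taxable wages = $2206.62 − $118.81 = $2087.81
State tax withheld: $2087.81 × 0.066 = $137.80
Federal income tax: $2087.81 × 0.24 = $501.07
Local income tax: $2087.81 × 0.016 = $33.40
Medicare: $2206.62 × 0.015 = $33.10
Social Security tax: only $175456.48 − $175002.17 = $454.31 of this check is subject → $454.31 × 0.044 = $19.99
Employee stock purchase plan: $179.92
AD&D insurance premium: $86.98
Vision plan: $110.54
Total deductions = $58.40 + $60.41 + $137.80 + $501.07 + $33.40 + $33.10 + $19.99 + $179.92 + $86.98 + $110.54 = $1221.61
Net pay = $2206.62 − $1221.61 = $985.01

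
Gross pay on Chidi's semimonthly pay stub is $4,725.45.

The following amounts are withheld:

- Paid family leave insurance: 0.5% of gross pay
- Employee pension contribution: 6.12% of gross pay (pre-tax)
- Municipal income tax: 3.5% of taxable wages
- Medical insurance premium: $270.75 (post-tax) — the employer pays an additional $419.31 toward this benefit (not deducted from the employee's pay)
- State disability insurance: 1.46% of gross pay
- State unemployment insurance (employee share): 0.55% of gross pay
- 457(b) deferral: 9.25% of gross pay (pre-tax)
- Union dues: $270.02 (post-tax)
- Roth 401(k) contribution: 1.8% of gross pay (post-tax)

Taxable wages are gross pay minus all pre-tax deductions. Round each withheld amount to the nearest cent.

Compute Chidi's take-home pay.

$3,114.74

Employee pension contribution: $4,725.45 × 0.0612 = $289.20
457(b) deferral: $4,725.45 × 0.0925 = $437.10
Pre-tax total = $289.20 + $437.10 = $726.30
Taxable wages = $4,725.45 − $726.30 = $3,999.15
Municipal income tax: $3,999.15 × 0.035 = $139.97
State disability insurance: $4,725.45 × 0.0146 = $68.99
State unemployment insurance (employee share): $4,725.45 × 0.0055 = $25.99
Paid family leave insurance: $4,725.45 × 0.005 = $23.63
Union dues: $270.02
Medical insurance premium: $270.75
Roth 401(k) contribution: $4,725.45 × 0.018 = $85.06
(Employer's $419.31 toward medical insurance premium is not withheld from the employee.)
Total deductions = $289.20 + $437.10 + $139.97 + $68.99 + $25.99 + $23.63 + $270.02 + $270.75 + $85.06 = $1,610.71
Net pay = $4,725.45 − $1,610.71 = $3,114.74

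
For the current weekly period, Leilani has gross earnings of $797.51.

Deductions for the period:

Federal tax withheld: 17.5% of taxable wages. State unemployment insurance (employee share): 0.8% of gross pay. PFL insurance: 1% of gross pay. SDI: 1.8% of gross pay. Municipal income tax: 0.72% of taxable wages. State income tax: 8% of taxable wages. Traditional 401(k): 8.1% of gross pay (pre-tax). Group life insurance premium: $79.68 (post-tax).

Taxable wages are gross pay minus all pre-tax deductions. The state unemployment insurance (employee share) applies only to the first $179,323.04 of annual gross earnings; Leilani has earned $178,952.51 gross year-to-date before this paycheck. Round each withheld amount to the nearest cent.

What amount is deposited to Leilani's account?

$435.76

Traditional 401(k): $797.51 × 0.081 = $64.60
Taxable wages = $797.51 − $64.60 = $732.91
State income tax: $732.91 × 0.08 = $58.63
Federal tax withheld: $732.91 × 0.175 = $128.26
Municipal income tax: $732.91 × 0.0072 = $5.28
State unemployment insurance (employee share): only $179,323.04 − $178,952.51 = $370.53 of this check is subject → $370.53 × 0.008 = $2.96
SDI: $797.51 × 0.018 = $14.36
PFL insurance: $797.51 × 0.01 = $7.98
Group life insurance premium: $79.68
Total deductions = $64.60 + $58.63 + $128.26 + $5.28 + $2.96 + $14.36 + $7.98 + $79.68 = $361.75
Net pay = $797.51 − $361.75 = $435.76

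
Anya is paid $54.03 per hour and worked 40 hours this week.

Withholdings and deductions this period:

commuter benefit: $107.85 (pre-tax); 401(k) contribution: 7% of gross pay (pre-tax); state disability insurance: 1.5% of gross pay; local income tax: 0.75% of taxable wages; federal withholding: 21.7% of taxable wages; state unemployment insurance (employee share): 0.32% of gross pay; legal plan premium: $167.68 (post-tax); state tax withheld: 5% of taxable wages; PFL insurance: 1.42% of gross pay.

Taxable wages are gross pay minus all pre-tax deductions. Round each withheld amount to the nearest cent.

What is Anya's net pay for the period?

$1,142.24

Gross pay: 40 × $54.03 = $2,161.20
Commuter benefit: $107.85
401(k) contribution: $2,161.20 × 0.07 = $151.28
Pre-tax total = $107.85 + $151.28 = $259.13
Taxable wages = $2,161.20 − $259.13 = $1,902.07
State tax withheld: $1,902.07 × 0.05 = $95.10
Local income tax: $1,902.07 × 0.0075 = $14.27
Federal withholding: $1,902.07 × 0.217 = $412.75
State unemployment insurance (employee share): $2,161.20 × 0.0032 = $6.92
PFL insurance: $2,161.20 × 0.0142 = $30.69
State disability insurance: $2,161.20 × 0.015 = $32.42
Legal plan premium: $167.68
Total deductions = $107.85 + $151.28 + $95.10 + $14.27 + $412.75 + $6.92 + $30.69 + $32.42 + $167.68 = $1,018.96
Net pay = $2,161.20 − $1,018.96 = $1,142.24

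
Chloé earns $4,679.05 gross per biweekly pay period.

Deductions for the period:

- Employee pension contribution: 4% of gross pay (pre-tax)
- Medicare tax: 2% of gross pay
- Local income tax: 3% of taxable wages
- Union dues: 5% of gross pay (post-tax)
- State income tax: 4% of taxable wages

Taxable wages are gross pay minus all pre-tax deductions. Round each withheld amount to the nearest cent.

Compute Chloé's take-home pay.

$3,849.92

Employee pension contribution: $4,679.05 × 0.04 = $187.16
Taxable wages = $4,679.05 − $187.16 = $4,491.89
Local income tax: $4,491.89 × 0.03 = $134.76
State income tax: $4,491.89 × 0.04 = $179.68
Medicare tax: $4,679.05 × 0.02 = $93.58
Union dues: $4,679.05 × 0.05 = $233.95
Total deductions = $187.16 + $134.76 + $179.68 + $93.58 + $233.95 = $829.13
Net pay = $4,679.05 − $829.13 = $3,849.92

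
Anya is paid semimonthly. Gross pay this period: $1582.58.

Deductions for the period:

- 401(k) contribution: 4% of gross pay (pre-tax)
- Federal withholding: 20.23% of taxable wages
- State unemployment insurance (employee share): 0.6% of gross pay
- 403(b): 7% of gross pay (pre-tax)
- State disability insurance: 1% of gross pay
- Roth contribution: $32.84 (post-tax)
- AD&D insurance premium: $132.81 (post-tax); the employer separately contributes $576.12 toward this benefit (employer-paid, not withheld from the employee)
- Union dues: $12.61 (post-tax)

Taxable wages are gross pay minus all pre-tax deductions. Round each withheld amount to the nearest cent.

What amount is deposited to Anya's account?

401(k) contribution: $1582.58 × 0.04 = $63.30
403(b): $1582.58 × 0.07 = $110.78
Pre-tax total = $63.30 + $110.78 = $174.08
Taxable wages = $1582.58 − $174.08 = $1408.50
Federal withholding: $1408.50 × 0.2023 = $284.94
State disability insurance: $1582.58 × 0.01 = $15.83
State unemployment insurance (employee share): $1582.58 × 0.006 = $9.50
Roth contribution: $32.84
AD&D insurance premium: $132.81
Union dues: $12.61
(Employer's $576.12 toward AD&D insurance premium is not withheld from the employee.)
Total deductions = $63.30 + $110.78 + $284.94 + $15.83 + $9.50 + $32.84 + $132.81 + $12.61 = $662.61
Net pay = $1582.58 − $662.61 = $919.97

$919.97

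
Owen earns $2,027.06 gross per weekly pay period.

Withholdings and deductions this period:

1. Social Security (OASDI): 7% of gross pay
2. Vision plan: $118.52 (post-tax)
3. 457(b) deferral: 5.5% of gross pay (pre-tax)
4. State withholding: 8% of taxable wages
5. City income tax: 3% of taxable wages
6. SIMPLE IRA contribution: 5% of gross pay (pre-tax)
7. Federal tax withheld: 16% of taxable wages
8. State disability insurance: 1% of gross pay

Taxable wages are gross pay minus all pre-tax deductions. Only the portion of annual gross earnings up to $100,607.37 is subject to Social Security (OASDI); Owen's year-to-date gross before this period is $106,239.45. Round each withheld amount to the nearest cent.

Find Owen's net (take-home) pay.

SIMPLE IRA contribution: $2,027.06 × 0.05 = $101.35
457(b) deferral: $2,027.06 × 0.055 = $111.49
Pre-tax total = $101.35 + $111.49 = $212.84
Taxable wages = $2,027.06 − $212.84 = $1,814.22
Federal tax withheld: $1,814.22 × 0.16 = $290.28
State withholding: $1,814.22 × 0.08 = $145.14
City income tax: $1,814.22 × 0.03 = $54.43
Social Security (OASDI): annual cap $100,607.37 already reached (YTD $106,239.45), so $0.00
State disability insurance: $2,027.06 × 0.01 = $20.27
Vision plan: $118.52
Total deductions = $101.35 + $111.49 + $290.28 + $145.14 + $54.43 + $0.00 + $20.27 + $118.52 = $841.48
Net pay = $2,027.06 − $841.48 = $1,185.58

$1,185.58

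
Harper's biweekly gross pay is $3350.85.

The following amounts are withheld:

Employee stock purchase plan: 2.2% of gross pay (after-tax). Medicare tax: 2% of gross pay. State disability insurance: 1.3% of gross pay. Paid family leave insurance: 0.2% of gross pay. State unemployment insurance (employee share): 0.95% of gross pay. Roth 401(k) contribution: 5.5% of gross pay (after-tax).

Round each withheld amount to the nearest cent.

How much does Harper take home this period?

$2943.72

Paid family leave insurance: $3350.85 × 0.002 = $6.70
State disability insurance: $3350.85 × 0.013 = $43.56
Medicare tax: $3350.85 × 0.02 = $67.02
State unemployment insurance (employee share): $3350.85 × 0.0095 = $31.83
Employee stock purchase plan: $3350.85 × 0.022 = $73.72
Roth 401(k) contribution: $3350.85 × 0.055 = $184.30
Total deductions = $6.70 + $43.56 + $67.02 + $31.83 + $73.72 + $184.30 = $407.13
Net pay = $3350.85 − $407.13 = $2943.72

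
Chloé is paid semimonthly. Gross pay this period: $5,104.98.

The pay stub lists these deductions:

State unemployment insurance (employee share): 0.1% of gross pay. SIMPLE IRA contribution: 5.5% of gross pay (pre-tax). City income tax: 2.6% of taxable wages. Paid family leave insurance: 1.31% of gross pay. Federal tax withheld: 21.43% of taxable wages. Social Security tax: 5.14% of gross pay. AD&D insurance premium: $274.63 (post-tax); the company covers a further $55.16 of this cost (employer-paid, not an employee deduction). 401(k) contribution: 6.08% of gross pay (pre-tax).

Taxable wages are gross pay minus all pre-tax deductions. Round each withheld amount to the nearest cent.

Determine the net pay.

$2,820.15

401(k) contribution: $5,104.98 × 0.0608 = $310.38
SIMPLE IRA contribution: $5,104.98 × 0.055 = $280.77
Pre-tax total = $310.38 + $280.77 = $591.15
Taxable wages = $5,104.98 − $591.15 = $4,513.83
City income tax: $4,513.83 × 0.026 = $117.36
Federal tax withheld: $4,513.83 × 0.2143 = $967.31
Social Security tax: $5,104.98 × 0.0514 = $262.40
State unemployment insurance (employee share): $5,104.98 × 0.001 = $5.10
Paid family leave insurance: $5,104.98 × 0.0131 = $66.88
AD&D insurance premium: $274.63
(Employer's $55.16 toward AD&D insurance premium is not withheld from the employee.)
Total deductions = $310.38 + $280.77 + $117.36 + $967.31 + $262.40 + $5.10 + $66.88 + $274.63 = $2,284.83
Net pay = $5,104.98 − $2,284.83 = $2,820.15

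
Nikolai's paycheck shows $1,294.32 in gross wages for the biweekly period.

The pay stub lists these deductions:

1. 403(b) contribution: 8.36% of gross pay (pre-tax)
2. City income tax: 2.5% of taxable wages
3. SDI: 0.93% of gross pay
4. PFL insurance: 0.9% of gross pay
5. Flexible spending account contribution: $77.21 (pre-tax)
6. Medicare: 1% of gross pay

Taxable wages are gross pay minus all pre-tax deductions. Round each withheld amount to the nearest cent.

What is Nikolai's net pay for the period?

$1,044.55

403(b) contribution: $1,294.32 × 0.0836 = $108.21
Flexible spending account contribution: $77.21
Pre-tax total = $108.21 + $77.21 = $185.42
Taxable wages = $1,294.32 − $185.42 = $1,108.90
City income tax: $1,108.90 × 0.025 = $27.72
SDI: $1,294.32 × 0.0093 = $12.04
Medicare: $1,294.32 × 0.01 = $12.94
PFL insurance: $1,294.32 × 0.009 = $11.65
Total deductions = $108.21 + $77.21 + $27.72 + $12.04 + $12.94 + $11.65 = $249.77
Net pay = $1,294.32 − $249.77 = $1,044.55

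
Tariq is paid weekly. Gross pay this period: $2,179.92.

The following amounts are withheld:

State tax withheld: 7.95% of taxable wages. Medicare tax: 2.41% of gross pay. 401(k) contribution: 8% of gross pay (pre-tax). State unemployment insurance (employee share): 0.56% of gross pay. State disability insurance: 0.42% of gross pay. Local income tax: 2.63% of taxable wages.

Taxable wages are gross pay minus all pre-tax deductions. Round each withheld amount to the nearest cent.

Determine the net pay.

401(k) contribution: $2,179.92 × 0.08 = $174.39
Taxable wages = $2,179.92 − $174.39 = $2,005.53
State tax withheld: $2,005.53 × 0.0795 = $159.44
Local income tax: $2,005.53 × 0.0263 = $52.75
State disability insurance: $2,179.92 × 0.0042 = $9.16
State unemployment insurance (employee share): $2,179.92 × 0.0056 = $12.21
Medicare tax: $2,179.92 × 0.0241 = $52.54
Total deductions = $174.39 + $159.44 + $52.75 + $9.16 + $12.21 + $52.54 = $460.49
Net pay = $2,179.92 − $460.49 = $1,719.43

$1,719.43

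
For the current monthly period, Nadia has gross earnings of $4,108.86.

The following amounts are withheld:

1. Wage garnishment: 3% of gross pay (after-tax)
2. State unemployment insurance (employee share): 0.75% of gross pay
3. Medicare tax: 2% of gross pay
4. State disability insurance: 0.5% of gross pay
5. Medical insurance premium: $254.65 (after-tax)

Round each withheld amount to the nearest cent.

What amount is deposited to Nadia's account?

State disability insurance: $4,108.86 × 0.005 = $20.54
Medicare tax: $4,108.86 × 0.02 = $82.18
State unemployment insurance (employee share): $4,108.86 × 0.0075 = $30.82
Wage garnishment: $4,108.86 × 0.03 = $123.27
Medical insurance premium: $254.65
Total deductions = $20.54 + $82.18 + $30.82 + $123.27 + $254.65 = $511.46
Net pay = $4,108.86 − $511.46 = $3,597.40

$3,597.40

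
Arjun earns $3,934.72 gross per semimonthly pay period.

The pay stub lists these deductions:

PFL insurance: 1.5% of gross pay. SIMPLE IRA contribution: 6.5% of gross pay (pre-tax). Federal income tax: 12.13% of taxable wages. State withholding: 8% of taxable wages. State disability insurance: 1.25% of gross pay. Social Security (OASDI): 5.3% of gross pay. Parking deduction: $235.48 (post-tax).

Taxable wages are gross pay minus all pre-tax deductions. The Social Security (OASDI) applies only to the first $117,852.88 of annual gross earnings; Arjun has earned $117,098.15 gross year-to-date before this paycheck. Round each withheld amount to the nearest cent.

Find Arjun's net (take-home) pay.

SIMPLE IRA contribution: $3,934.72 × 0.065 = $255.76
Taxable wages = $3,934.72 − $255.76 = $3,678.96
State withholding: $3,678.96 × 0.08 = $294.32
Federal income tax: $3,678.96 × 0.1213 = $446.26
PFL insurance: $3,934.72 × 0.015 = $59.02
Social Security (OASDI): only $117,852.88 − $117,098.15 = $754.73 of this check is subject → $754.73 × 0.053 = $40.00
State disability insurance: $3,934.72 × 0.0125 = $49.18
Parking deduction: $235.48
Total deductions = $255.76 + $294.32 + $446.26 + $59.02 + $40.00 + $49.18 + $235.48 = $1,380.02
Net pay = $3,934.72 − $1,380.02 = $2,554.70

$2,554.70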